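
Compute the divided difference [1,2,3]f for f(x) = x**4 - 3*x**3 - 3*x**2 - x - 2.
4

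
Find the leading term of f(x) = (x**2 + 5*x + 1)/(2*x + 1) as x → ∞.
x/2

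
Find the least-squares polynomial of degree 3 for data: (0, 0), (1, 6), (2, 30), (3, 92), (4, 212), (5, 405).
10/63 + (761/378)x + (73/252)x² + (335/108)x³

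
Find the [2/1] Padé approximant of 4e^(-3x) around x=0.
(6*x**2 - 8*x + 4)/(x + 1)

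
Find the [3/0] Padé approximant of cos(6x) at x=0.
1 - 18*x**2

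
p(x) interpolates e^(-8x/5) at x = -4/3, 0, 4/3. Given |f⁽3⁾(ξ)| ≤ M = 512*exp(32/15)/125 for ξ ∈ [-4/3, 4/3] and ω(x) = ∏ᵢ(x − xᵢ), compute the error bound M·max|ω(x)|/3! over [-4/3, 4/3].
32768*sqrt(3)*exp(32/15)/91125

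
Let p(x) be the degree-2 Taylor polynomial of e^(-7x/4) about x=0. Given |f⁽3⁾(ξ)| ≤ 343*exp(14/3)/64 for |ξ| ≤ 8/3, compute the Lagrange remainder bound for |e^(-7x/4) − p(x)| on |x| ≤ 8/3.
1372*exp(14/3)/81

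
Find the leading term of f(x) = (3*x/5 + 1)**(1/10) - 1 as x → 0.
3*x/50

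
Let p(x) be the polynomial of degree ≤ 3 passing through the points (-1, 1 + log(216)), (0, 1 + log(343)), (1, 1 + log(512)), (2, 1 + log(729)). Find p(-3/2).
1 + log(21233664*2**(3/8)*3**(11/16)*7**(7/16)/823543)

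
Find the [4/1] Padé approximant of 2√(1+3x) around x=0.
(243*x**4/320 - 27*x**3/20 + 81*x**2/20 + 36*x/5 + 2)/(21*x/10 + 1)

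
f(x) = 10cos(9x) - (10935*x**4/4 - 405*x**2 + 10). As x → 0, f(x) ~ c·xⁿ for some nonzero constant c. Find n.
6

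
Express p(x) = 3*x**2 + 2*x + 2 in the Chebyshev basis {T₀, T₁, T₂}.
(7/2)T₀ + (2)T₁ + (3/2)T₂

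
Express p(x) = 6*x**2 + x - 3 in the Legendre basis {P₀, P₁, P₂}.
-P₀ + P₁ + (4)P₂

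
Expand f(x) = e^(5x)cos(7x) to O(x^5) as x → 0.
1 + 5*x - 12*x**2 - 305*x**3/3 - 1081*x**4/6 + O(x**5)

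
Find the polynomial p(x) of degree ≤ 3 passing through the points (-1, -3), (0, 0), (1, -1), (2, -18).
-2*x**3 - 2*x**2 + 3*x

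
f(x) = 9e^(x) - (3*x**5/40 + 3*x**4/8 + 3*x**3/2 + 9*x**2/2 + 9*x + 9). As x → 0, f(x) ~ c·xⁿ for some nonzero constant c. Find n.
6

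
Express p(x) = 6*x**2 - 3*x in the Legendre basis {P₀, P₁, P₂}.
(2)P₀ + (-3)P₁ + (4)P₂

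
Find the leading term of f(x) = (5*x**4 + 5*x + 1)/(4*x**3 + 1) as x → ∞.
5*x/4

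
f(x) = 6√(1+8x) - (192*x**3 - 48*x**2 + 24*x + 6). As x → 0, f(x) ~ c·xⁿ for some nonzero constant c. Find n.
4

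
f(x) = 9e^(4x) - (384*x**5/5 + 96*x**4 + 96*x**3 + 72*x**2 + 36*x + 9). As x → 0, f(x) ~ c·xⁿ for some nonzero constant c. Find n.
6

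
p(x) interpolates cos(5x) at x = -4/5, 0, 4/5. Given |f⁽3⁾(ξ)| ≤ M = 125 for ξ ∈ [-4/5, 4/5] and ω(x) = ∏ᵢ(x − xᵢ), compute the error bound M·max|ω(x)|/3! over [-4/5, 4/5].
64*sqrt(3)/27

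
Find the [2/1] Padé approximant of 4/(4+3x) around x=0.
1/(3*x/4 + 1)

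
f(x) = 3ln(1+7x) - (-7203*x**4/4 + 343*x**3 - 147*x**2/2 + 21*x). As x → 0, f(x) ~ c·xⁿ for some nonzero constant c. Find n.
5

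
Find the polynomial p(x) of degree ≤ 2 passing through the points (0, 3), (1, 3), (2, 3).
3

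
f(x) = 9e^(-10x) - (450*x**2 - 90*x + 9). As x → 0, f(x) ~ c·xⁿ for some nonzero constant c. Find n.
3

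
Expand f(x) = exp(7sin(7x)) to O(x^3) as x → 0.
1 + 49*x + 2401*x**2/2 + O(x**3)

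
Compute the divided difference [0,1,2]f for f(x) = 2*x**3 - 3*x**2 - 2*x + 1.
3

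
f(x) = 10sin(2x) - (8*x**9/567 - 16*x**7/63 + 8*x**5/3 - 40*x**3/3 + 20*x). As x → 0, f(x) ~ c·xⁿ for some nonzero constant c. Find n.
11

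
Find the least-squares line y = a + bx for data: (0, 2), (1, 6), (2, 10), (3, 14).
a = 2, b = 4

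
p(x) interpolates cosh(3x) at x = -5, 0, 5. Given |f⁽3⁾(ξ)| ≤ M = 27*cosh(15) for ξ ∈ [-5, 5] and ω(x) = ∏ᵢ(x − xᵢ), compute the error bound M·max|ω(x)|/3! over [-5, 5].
125*sqrt(3)*cosh(15)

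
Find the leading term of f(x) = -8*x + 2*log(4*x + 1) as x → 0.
-16*x**2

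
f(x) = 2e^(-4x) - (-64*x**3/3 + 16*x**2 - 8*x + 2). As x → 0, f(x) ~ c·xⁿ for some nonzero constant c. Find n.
4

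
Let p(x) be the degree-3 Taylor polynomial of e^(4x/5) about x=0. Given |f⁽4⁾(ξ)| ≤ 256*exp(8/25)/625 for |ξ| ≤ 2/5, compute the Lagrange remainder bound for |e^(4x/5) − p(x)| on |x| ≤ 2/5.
512*exp(8/25)/1171875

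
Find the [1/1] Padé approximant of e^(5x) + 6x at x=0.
(217*x/22 + 1)/(1 - 25*x/22)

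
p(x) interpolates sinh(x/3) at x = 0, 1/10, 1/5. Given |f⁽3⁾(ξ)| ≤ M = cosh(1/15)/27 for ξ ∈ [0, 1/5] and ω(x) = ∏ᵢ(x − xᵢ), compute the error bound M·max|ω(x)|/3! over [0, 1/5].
sqrt(3)*cosh(1/15)/729000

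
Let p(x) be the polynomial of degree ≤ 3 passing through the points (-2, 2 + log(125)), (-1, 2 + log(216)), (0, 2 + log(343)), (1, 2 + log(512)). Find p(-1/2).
2 + log(42*2**(1/8)*21**(11/16)*5**(13/16)/5)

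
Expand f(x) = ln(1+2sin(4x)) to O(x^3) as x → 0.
8*x - 32*x**2 + O(x**3)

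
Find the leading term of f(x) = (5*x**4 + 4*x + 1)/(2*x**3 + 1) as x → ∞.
5*x/2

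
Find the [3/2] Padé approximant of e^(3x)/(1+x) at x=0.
(-9*x**3/10 - 9*x**2/20 + 1)/(21*x**2/20 - 2*x + 1)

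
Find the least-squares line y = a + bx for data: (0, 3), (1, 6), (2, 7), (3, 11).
a = 3, b = 5/2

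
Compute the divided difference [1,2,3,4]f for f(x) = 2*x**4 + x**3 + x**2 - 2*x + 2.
21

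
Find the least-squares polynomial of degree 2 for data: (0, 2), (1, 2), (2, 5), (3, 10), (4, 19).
72/35 + (-53/35)x + (10/7)x²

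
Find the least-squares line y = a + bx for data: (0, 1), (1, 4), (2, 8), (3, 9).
a = 13/10, b = 14/5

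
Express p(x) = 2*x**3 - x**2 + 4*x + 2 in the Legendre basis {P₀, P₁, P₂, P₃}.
(5/3)P₀ + (26/5)P₁ + (-2/3)P₂ + (4/5)P₃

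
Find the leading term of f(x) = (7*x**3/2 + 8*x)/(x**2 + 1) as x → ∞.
7*x/2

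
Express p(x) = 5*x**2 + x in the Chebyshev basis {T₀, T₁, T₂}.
(5/2)T₀ + T₁ + (5/2)T₂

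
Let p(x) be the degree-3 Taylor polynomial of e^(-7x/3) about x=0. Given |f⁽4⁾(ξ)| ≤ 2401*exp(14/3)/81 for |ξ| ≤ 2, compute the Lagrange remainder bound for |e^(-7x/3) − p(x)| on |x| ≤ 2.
4802*exp(14/3)/243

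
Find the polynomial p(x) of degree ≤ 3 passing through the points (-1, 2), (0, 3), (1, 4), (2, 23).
3*x**3 - 2*x + 3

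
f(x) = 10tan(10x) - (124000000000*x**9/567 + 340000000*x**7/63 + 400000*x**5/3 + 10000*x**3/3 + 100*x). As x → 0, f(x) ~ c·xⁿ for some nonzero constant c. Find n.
11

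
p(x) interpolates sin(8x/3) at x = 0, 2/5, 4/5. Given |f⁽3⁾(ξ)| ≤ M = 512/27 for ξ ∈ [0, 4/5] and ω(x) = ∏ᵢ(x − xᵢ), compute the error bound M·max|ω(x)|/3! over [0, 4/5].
4096*sqrt(3)/91125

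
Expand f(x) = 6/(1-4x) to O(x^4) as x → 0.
6 + 24*x + 96*x**2 + 384*x**3 + O(x**4)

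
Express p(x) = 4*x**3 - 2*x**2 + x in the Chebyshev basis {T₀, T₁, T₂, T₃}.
-T₀ + (4)T₁ - T₂ + T₃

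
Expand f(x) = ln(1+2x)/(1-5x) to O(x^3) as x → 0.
2*x + 8*x**2 + O(x**3)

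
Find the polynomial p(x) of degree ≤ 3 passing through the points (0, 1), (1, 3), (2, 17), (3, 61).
3*x**3 - 3*x**2 + 2*x + 1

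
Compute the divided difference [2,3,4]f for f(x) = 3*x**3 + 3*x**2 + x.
30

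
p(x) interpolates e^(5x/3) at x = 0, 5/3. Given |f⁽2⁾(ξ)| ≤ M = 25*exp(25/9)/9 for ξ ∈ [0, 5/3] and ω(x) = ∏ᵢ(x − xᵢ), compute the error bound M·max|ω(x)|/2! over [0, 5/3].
625*exp(25/9)/648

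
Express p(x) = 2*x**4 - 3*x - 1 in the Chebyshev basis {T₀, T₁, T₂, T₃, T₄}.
(-1/4)T₀ + (-3)T₁ + T₂ + (1/4)T₄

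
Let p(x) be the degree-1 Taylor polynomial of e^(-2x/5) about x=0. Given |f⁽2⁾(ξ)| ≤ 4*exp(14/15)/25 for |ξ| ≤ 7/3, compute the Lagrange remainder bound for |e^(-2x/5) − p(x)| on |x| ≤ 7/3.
98*exp(14/15)/225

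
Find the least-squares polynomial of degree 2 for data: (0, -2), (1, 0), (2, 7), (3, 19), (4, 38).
-64/35 + (-87/70)x + (39/14)x²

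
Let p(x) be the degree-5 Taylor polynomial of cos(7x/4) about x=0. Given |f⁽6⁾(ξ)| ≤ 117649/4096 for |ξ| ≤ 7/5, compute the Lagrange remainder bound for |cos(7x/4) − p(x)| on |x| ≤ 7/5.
13841287201/46080000000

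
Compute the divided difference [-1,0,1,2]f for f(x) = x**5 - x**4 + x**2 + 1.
3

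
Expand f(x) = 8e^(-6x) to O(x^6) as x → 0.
8 - 48*x + 144*x**2 - 288*x**3 + 432*x**4 - 2592*x**5/5 + O(x**6)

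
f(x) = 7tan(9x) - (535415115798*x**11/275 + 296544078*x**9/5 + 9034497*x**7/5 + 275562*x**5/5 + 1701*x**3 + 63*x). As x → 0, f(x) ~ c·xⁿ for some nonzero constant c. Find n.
13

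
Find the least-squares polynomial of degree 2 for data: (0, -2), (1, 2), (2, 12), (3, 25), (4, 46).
-67/35 + (93/70)x + (37/14)x²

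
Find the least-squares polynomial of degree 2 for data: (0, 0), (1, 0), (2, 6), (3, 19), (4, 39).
4/35 + (-261/70)x + (47/14)x²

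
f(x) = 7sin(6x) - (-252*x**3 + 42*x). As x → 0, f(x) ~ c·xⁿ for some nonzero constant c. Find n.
5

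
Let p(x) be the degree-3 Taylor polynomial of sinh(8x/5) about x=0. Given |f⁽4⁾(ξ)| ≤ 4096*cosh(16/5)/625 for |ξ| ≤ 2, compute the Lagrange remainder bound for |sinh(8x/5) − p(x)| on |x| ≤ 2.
8192*cosh(16/5)/1875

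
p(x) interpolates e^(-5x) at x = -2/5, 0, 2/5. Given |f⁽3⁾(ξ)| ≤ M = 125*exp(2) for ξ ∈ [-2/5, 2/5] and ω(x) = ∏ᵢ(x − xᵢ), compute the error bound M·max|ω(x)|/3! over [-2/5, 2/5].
8*sqrt(3)*exp(2)/27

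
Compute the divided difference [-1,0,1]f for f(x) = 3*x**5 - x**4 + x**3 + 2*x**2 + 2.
1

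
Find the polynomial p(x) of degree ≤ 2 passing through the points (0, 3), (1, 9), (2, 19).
2*x**2 + 4*x + 3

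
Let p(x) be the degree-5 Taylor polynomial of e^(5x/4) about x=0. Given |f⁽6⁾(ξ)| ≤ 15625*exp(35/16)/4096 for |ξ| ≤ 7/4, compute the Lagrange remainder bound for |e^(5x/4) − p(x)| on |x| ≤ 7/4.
367653125*exp(35/16)/2415919104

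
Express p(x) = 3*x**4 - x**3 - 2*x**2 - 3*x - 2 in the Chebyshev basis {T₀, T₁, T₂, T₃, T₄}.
(-15/8)T₀ + (-15/4)T₁ + (1/2)T₂ + (-1/4)T₃ + (3/8)T₄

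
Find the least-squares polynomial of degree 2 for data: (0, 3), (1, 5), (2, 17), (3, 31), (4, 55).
97/35 + (-1/7)x + (23/7)x²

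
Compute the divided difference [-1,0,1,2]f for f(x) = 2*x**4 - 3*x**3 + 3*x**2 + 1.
1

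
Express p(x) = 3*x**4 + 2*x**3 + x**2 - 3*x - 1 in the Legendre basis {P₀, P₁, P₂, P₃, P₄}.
(-1/15)P₀ + (-9/5)P₁ + (50/21)P₂ + (4/5)P₃ + (24/35)P₄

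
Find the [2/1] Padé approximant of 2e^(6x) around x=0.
(12*x**2 + 8*x + 2)/(1 - 2*x)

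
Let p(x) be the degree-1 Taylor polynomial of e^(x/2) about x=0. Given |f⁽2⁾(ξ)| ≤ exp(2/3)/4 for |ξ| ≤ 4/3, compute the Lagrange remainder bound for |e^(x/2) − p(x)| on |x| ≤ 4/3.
2*exp(2/3)/9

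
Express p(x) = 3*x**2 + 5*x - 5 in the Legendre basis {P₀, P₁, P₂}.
(-4)P₀ + (5)P₁ + (2)P₂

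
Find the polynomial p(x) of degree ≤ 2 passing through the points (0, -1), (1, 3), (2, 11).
2*x**2 + 2*x - 1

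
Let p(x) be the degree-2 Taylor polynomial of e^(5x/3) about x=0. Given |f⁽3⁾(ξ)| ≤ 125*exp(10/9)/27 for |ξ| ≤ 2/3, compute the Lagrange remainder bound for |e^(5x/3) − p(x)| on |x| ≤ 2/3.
500*exp(10/9)/2187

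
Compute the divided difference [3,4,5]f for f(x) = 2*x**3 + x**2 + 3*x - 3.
25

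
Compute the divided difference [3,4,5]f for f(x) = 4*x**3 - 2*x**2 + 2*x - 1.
46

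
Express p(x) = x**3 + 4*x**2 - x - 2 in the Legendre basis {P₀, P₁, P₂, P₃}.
(-2/3)P₀ + (-2/5)P₁ + (8/3)P₂ + (2/5)P₃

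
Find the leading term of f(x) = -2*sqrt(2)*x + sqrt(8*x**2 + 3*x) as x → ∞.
3*sqrt(2)/8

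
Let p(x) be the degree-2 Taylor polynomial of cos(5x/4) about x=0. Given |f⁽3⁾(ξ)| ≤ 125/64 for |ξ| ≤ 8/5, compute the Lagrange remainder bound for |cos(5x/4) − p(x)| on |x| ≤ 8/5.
4/3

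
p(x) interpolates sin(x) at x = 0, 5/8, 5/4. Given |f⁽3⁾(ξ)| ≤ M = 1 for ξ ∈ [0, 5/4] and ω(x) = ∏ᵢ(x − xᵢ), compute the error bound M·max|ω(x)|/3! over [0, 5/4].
125*sqrt(3)/13824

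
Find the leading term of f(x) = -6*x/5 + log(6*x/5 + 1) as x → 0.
-18*x**2/25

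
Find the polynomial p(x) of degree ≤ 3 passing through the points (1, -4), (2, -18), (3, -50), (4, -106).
-x**3 - 3*x**2 + 2*x - 2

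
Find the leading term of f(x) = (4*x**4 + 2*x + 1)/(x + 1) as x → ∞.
4*x**3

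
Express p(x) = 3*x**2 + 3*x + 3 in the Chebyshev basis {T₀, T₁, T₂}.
(9/2)T₀ + (3)T₁ + (3/2)T₂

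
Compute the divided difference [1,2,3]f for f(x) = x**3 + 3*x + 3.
6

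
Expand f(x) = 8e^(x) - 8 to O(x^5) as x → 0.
8*x + 4*x**2 + 4*x**3/3 + x**4/3 + O(x**5)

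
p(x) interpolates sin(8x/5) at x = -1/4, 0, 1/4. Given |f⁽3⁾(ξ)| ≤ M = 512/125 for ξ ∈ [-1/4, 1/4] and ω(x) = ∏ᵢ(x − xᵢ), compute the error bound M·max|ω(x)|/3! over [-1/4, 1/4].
8*sqrt(3)/3375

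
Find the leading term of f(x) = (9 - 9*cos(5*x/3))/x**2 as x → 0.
25/2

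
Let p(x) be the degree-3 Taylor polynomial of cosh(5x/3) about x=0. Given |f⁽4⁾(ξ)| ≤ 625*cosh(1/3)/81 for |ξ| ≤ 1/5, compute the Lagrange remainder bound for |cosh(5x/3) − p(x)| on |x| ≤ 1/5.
cosh(1/3)/1944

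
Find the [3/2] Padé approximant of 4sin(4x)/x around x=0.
(16 - 448*x**2/15)/(4*x**2/5 + 1)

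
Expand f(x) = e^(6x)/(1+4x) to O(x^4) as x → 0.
1 + 2*x + 10*x**2 - 4*x**3 + O(x**4)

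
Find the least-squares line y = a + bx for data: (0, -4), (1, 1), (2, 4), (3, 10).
a = -4, b = 9/2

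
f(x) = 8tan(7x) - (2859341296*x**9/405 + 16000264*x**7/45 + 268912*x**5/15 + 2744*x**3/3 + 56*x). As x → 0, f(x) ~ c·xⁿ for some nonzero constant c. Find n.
11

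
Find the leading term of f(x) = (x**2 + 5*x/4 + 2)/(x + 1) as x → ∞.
x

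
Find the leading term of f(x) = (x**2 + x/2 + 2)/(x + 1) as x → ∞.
x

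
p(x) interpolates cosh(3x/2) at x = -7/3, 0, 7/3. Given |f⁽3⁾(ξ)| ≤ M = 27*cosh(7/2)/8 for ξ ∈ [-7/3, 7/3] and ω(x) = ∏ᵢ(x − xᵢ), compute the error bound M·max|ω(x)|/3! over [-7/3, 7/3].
343*sqrt(3)*cosh(7/2)/216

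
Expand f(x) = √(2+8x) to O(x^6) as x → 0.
sqrt(2) + 2*sqrt(2)*x - 2*sqrt(2)*x**2 + 4*sqrt(2)*x**3 - 10*sqrt(2)*x**4 + 28*sqrt(2)*x**5 + O(x**6)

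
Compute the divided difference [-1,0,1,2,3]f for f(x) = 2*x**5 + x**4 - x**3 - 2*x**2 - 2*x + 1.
11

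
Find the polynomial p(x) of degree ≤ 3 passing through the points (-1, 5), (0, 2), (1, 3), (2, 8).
2*x**2 - x + 2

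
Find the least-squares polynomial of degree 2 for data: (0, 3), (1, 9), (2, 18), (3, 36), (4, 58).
114/35 + (139/70)x + (41/14)x²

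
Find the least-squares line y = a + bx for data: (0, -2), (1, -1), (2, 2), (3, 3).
a = -11/5, b = 9/5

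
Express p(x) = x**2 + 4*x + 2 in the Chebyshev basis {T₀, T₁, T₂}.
(5/2)T₀ + (4)T₁ + (1/2)T₂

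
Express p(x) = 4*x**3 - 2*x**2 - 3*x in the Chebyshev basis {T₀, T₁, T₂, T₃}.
-T₀ - T₂ + T₃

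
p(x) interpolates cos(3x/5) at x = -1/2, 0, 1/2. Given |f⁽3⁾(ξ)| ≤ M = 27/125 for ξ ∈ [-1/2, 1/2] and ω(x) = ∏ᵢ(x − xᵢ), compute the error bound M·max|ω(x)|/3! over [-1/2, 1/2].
sqrt(3)/1000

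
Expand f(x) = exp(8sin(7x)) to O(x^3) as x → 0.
1 + 56*x + 1568*x**2 + O(x**3)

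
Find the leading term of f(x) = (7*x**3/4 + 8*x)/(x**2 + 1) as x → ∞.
7*x/4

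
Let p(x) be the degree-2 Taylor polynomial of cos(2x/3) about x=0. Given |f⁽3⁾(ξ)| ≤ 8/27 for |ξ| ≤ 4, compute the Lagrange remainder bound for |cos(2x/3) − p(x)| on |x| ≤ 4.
256/81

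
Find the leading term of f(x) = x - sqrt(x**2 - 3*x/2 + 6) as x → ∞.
3/4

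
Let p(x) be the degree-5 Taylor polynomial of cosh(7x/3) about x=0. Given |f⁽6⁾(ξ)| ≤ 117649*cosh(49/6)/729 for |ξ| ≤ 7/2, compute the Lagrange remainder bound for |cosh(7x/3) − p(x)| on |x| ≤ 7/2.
13841287201*cosh(49/6)/33592320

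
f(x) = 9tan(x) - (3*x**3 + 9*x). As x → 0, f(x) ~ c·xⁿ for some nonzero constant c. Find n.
5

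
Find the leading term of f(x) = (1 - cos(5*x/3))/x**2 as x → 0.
25/18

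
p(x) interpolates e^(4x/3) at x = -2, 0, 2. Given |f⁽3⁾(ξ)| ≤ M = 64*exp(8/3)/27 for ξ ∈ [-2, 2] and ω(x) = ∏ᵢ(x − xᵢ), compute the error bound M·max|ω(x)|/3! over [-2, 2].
512*sqrt(3)*exp(8/3)/729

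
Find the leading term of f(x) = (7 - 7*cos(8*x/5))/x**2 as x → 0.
224/25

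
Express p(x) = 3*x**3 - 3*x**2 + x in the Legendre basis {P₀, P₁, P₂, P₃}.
-P₀ + (14/5)P₁ + (-2)P₂ + (6/5)P₃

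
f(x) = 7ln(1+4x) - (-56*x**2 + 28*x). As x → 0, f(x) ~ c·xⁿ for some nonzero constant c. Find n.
3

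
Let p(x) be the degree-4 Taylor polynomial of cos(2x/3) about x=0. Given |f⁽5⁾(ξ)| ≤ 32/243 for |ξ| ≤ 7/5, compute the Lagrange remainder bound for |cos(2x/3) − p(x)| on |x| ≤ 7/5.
67228/11390625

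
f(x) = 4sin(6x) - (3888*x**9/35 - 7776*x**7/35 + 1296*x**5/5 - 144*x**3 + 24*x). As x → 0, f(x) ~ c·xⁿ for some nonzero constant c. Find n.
11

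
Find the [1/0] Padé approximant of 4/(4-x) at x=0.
x/4 + 1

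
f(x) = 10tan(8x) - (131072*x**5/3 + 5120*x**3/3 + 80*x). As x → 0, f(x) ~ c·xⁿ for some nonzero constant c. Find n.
7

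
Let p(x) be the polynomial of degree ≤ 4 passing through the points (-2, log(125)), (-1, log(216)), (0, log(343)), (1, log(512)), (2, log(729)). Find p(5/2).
log(340405734249*2**(1/4)*3**(35/64)*5**(105/128)*7**(55/64)/17179869184)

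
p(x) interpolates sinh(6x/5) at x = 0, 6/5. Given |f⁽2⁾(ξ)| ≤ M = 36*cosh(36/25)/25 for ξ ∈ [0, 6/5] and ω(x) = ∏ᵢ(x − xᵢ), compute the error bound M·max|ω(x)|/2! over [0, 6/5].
162*cosh(36/25)/625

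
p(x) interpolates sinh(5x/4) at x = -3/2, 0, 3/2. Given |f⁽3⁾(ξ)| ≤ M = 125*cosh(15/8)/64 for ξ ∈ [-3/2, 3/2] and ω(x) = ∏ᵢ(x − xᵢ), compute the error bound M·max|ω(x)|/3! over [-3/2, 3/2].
125*sqrt(3)*cosh(15/8)/512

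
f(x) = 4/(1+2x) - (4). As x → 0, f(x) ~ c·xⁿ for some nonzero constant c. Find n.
1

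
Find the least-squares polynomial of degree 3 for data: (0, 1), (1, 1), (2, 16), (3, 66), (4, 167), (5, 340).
1 + (-34/21)x + (-43/28)x² + (37/12)x³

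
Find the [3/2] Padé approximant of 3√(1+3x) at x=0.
(81*x**3/32 + 243*x**2/16 + 27*x/2 + 3)/(27*x**2/16 + 3*x + 1)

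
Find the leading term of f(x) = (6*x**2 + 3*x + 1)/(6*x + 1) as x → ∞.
x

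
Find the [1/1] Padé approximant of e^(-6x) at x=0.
(1 - 3*x)/(3*x + 1)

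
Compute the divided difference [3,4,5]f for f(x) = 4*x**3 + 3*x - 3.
48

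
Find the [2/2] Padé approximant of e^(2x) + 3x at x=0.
(7*x**2/12 + 19*x/4 + 1)/(-x**2/6 - x/4 + 1)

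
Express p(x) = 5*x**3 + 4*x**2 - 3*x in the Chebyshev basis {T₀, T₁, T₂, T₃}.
(2)T₀ + (3/4)T₁ + (2)T₂ + (5/4)T₃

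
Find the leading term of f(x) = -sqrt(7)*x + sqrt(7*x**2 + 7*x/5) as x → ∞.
sqrt(7)/10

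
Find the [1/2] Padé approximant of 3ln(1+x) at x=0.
3*x/(-x**2/12 + x/2 + 1)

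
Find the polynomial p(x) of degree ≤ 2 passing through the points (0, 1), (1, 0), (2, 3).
2*x**2 - 3*x + 1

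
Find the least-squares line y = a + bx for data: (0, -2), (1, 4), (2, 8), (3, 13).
a = -8/5, b = 49/10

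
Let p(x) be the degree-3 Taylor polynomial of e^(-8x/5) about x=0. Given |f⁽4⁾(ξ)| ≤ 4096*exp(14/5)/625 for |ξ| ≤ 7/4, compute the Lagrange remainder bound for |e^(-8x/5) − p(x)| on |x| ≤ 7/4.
4802*exp(14/5)/1875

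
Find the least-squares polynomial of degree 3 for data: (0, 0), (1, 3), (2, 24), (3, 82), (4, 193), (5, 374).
11/126 + (-881/756)x + (235/252)x² + (77/27)x³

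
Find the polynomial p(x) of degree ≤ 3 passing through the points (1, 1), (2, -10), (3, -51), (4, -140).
-3*x**3 + 3*x**2 + x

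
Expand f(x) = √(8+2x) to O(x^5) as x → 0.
2*sqrt(2) + sqrt(2)*x/4 - sqrt(2)*x**2/64 + sqrt(2)*x**3/512 - 5*sqrt(2)*x**4/16384 + O(x**5)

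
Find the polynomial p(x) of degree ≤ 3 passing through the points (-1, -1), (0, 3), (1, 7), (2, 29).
3*x**3 + x + 3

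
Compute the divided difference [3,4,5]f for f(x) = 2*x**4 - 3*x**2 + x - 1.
191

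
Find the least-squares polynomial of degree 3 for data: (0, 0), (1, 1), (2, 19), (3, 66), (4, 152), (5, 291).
-1/21 + (-214/63)x + (109/42)x² + (35/18)x³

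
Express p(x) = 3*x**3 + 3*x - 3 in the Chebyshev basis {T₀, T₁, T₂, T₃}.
(-3)T₀ + (21/4)T₁ + (3/4)T₃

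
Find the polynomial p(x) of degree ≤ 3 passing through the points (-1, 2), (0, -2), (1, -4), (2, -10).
-x**3 + x**2 - 2*x - 2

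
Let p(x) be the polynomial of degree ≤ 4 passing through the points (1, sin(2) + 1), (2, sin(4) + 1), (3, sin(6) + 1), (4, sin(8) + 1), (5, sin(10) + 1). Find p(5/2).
15*sin(4)/32 + 45*sin(6)/64 - 5*sin(8)/32 - 5*sin(2)/128 + 3*sin(10)/128 + 1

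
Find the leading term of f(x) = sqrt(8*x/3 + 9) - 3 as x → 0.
4*x/9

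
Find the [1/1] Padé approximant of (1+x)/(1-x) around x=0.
(x + 1)/(1 - x)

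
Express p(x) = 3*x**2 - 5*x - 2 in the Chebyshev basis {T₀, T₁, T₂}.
(-1/2)T₀ + (-5)T₁ + (3/2)T₂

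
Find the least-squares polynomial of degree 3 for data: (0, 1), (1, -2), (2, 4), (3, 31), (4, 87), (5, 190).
53/63 + (-995/378)x + (-115/63)x² + (107/54)x³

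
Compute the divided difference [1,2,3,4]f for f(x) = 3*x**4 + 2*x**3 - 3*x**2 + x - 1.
32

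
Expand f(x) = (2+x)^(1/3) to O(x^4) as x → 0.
2**(1/3) + 2**(1/3)*x/6 - 2**(1/3)*x**2/36 + 5*2**(1/3)*x**3/648 + O(x**4)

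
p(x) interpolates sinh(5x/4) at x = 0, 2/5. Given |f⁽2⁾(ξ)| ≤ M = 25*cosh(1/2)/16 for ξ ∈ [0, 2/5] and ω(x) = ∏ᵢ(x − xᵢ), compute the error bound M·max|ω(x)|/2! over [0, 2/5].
cosh(1/2)/32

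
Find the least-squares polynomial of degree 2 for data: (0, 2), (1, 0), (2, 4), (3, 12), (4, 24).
62/35 + (-124/35)x + (16/7)x²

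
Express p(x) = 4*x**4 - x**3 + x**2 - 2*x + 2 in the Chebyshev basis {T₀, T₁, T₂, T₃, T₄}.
(4)T₀ + (-11/4)T₁ + (5/2)T₂ + (-1/4)T₃ + (1/2)T₄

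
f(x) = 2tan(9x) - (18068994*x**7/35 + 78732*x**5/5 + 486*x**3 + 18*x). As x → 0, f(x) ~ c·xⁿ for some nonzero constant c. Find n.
9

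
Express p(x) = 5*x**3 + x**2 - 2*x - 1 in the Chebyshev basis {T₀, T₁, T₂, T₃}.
(-1/2)T₀ + (7/4)T₁ + (1/2)T₂ + (5/4)T₃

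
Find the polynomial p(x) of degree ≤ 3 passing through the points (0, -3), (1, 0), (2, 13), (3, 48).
2*x**3 - x**2 + 2*x - 3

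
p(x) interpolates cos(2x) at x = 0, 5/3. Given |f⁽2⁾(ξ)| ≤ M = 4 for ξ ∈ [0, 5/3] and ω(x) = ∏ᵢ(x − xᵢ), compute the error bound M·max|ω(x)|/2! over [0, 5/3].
25/18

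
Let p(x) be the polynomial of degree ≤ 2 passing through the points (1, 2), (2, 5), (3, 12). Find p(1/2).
2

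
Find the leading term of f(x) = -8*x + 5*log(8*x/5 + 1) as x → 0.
-32*x**2/5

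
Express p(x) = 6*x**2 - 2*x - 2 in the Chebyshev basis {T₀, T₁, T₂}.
T₀ + (-2)T₁ + (3)T₂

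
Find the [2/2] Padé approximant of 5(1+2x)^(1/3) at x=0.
(140*x**2/27 + 35*x/3 + 5)/(10*x**2/27 + 5*x/3 + 1)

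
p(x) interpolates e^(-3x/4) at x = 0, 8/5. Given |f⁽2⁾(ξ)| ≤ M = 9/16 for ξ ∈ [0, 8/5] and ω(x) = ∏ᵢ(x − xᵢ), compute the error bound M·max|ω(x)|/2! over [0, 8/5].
9/50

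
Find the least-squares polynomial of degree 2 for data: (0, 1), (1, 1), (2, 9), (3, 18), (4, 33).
22/35 + (-53/70)x + (31/14)x²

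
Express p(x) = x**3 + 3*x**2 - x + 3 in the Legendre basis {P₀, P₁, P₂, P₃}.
(4)P₀ + (-2/5)P₁ + (2)P₂ + (2/5)P₃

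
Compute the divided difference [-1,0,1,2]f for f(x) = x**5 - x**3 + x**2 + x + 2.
4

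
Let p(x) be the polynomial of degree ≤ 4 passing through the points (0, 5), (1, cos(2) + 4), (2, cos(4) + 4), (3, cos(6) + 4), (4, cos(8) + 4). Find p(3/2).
45*cos(4)/64 + 15*cos(2)/32 - 5*cos(6)/32 + 3*cos(8)/128 + 507/128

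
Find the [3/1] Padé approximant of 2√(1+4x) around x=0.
(-2*x**3 + 6*x**2 + 9*x + 2)/(5*x/2 + 1)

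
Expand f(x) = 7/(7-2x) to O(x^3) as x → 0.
1 + 2*x/7 + 4*x**2/49 + O(x**3)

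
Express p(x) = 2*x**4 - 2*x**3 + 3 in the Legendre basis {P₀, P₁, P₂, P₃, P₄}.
(17/5)P₀ + (-6/5)P₁ + (8/7)P₂ + (-4/5)P₃ + (16/35)P₄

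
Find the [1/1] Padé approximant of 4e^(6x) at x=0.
(12*x + 4)/(1 - 3*x)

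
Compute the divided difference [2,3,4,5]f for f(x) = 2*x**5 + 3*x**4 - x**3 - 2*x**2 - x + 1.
291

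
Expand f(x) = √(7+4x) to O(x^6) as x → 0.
sqrt(7) + 2*sqrt(7)*x/7 - 2*sqrt(7)*x**2/49 + 4*sqrt(7)*x**3/343 - 10*sqrt(7)*x**4/2401 + 4*sqrt(7)*x**5/2401 + O(x**6)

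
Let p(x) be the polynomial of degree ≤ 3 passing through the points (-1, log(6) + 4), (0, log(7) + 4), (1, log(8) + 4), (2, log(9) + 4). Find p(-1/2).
log(2**(3/8)*3**(7/16)*7**(15/16)/2) + 4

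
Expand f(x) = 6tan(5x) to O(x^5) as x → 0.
30*x + 250*x**3 + O(x**5)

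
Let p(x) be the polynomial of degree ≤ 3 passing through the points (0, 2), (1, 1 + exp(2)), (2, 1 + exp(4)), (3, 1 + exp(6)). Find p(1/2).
-5*exp(4)/16 + 21/16 + 15*exp(2)/16 + exp(6)/16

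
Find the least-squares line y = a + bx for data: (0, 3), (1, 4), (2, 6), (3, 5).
a = 33/10, b = 4/5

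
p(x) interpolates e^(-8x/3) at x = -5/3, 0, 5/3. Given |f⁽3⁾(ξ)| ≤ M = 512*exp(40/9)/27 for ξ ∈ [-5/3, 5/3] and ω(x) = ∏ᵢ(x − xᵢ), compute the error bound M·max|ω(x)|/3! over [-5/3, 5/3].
64000*sqrt(3)*exp(40/9)/19683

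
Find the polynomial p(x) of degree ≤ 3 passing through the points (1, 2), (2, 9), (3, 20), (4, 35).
2*x**2 + x - 1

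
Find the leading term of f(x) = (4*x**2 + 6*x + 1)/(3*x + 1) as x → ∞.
4*x/3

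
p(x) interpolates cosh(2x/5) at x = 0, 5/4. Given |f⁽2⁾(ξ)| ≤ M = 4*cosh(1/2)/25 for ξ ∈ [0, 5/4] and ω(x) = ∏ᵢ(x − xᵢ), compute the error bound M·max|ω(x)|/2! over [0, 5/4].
cosh(1/2)/32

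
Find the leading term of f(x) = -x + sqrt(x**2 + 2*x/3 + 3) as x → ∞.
1/3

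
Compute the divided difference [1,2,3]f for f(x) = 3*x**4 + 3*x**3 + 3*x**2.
96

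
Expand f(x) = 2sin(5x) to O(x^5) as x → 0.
10*x - 125*x**3/3 + O(x**5)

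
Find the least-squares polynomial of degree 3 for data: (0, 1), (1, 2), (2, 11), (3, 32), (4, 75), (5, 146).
8/9 + (253/378)x + (-22/63)x² + (65/54)x³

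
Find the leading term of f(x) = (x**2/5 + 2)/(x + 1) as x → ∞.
x/5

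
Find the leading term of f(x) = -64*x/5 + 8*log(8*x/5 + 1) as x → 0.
-256*x**2/25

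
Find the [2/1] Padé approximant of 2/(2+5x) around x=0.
1/(5*x/2 + 1)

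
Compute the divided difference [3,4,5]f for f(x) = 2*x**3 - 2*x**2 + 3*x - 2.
22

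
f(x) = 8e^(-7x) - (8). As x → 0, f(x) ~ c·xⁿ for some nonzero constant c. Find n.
1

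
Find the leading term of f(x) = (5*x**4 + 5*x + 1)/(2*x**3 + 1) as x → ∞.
5*x/2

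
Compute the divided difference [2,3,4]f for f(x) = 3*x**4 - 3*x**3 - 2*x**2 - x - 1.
136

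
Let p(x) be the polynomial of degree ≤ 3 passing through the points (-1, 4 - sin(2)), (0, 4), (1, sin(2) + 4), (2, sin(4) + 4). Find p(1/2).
-sin(4)/16 + 5*sin(2)/8 + 4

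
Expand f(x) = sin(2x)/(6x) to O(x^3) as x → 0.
1/3 - 2*x**2/9 + O(x**3)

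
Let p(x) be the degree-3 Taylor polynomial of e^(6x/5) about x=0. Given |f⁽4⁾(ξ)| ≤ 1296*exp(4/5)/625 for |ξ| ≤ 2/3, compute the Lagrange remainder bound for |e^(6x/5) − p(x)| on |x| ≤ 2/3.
32*exp(4/5)/1875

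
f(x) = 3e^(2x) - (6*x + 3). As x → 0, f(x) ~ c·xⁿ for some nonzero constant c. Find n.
2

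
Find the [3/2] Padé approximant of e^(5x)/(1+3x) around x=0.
(6875*x**3/978 + 4425*x**2/652 + 660*x/163 + 1)/(-2485*x**2/652 + 334*x/163 + 1)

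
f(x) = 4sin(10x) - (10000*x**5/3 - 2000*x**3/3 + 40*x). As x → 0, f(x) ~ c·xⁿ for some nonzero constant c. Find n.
7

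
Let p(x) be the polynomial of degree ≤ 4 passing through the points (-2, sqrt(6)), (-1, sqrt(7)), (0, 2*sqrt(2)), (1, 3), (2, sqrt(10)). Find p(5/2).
-315/32 - 45*sqrt(7)/32 + 35*sqrt(6)/128 + 315*sqrt(10)/128 + 189*sqrt(2)/32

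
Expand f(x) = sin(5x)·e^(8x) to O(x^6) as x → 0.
5*x + 40*x**2 + 835*x**3/6 + 260*x**4 + 5105*x**5/24 + O(x**6)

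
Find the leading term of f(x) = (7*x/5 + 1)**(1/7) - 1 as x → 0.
x/5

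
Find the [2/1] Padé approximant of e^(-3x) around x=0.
(3*x**2/2 - 2*x + 1)/(x + 1)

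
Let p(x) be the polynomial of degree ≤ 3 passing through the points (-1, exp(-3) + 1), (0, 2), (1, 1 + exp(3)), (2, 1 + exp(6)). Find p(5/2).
(-5 + (-35*exp(3) + 37 + 35*exp(6))*exp(3))*exp(-3)/16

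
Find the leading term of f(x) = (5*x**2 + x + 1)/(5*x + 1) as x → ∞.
x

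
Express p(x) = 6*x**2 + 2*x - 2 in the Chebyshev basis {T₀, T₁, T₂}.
T₀ + (2)T₁ + (3)T₂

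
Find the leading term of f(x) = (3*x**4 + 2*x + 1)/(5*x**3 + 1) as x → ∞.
3*x/5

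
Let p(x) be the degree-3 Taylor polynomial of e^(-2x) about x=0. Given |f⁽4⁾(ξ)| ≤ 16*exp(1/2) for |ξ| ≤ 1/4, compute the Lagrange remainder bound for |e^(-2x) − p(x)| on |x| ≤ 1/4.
exp(1/2)/384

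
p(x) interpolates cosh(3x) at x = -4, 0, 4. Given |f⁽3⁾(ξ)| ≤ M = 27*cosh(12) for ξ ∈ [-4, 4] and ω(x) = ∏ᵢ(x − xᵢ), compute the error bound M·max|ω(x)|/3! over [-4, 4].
64*sqrt(3)*cosh(12)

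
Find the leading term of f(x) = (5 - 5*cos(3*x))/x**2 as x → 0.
45/2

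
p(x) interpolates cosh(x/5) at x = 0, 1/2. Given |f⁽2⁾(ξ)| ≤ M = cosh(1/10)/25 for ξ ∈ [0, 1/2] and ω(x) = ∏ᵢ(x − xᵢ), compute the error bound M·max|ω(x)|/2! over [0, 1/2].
cosh(1/10)/800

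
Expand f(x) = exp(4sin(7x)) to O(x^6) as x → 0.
1 + 28*x + 392*x**2 + 3430*x**3 + 19208*x**4 + 1630279*x**5/30 + O(x**6)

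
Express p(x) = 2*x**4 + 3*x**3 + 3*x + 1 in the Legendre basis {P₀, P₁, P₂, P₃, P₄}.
(7/5)P₀ + (24/5)P₁ + (8/7)P₂ + (6/5)P₃ + (16/35)P₄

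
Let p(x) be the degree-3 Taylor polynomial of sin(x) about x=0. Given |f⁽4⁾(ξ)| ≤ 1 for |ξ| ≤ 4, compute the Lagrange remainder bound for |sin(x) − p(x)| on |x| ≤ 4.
32/3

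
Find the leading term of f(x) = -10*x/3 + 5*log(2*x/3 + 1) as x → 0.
-10*x**2/9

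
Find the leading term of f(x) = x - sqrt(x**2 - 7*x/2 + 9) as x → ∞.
7/4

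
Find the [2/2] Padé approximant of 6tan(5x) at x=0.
30*x/(1 - 25*x**2/3)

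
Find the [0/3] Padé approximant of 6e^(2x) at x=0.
6/(-4*x**3/3 + 2*x**2 - 2*x + 1)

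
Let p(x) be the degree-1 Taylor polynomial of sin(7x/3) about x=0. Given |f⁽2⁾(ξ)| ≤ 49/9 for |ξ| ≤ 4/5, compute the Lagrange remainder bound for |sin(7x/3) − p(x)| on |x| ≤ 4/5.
392/225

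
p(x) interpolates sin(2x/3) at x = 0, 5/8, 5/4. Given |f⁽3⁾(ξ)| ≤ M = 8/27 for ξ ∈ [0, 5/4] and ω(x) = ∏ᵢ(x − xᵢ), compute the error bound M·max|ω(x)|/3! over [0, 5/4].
125*sqrt(3)/46656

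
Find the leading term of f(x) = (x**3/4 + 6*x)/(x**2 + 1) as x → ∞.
x/4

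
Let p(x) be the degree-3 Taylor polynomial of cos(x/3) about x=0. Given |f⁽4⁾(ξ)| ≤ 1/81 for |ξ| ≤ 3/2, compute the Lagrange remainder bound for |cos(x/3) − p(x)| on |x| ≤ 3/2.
1/384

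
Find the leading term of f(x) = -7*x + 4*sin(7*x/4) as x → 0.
-343*x**3/96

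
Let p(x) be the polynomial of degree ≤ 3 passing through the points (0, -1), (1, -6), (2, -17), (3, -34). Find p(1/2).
-11/4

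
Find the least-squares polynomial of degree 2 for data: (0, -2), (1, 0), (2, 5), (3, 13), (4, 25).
-67/35 + (9/70)x + (23/14)x²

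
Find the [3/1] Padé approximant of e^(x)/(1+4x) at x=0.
(1271*x**3/7176 + 595*x**2/1196 + 1197*x/1196 + 1)/(4785*x/1196 + 1)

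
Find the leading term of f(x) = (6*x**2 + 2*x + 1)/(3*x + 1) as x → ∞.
2*x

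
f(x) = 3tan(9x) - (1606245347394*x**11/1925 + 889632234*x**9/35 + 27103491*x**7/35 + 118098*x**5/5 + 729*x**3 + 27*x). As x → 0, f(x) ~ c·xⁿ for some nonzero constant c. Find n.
13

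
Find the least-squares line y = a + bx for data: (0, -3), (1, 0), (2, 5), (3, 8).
a = -16/5, b = 19/5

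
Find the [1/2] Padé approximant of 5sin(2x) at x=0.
10*x/(2*x**2/3 + 1)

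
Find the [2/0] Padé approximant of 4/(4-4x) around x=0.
x**2 + x + 1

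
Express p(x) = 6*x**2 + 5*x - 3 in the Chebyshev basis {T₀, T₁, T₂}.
(5)T₁ + (3)T₂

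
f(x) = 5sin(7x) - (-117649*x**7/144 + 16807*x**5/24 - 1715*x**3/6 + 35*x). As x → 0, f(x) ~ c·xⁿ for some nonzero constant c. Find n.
9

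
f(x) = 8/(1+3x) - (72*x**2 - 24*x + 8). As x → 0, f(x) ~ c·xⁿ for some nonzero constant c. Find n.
3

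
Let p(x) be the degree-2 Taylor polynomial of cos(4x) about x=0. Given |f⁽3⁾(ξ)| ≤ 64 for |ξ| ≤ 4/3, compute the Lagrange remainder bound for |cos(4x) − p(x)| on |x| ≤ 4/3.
2048/81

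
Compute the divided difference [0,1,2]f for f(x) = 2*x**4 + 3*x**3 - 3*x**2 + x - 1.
20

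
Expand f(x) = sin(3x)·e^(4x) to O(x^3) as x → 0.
3*x + 12*x**2 + O(x**3)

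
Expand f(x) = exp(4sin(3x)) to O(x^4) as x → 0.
1 + 12*x + 72*x**2 + 270*x**3 + O(x**4)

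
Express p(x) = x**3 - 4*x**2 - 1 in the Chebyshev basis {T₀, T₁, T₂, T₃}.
(-3)T₀ + (3/4)T₁ + (-2)T₂ + (1/4)T₃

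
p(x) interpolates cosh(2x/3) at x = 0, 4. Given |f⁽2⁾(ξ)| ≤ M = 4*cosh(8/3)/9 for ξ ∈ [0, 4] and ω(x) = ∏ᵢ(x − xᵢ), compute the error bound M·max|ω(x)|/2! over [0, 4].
8*cosh(8/3)/9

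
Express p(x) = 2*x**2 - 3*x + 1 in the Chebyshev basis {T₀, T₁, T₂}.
(2)T₀ + (-3)T₁ + T₂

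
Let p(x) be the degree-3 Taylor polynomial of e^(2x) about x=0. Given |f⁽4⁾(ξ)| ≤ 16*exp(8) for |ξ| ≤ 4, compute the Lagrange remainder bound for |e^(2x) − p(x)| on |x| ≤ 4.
512*exp(8)/3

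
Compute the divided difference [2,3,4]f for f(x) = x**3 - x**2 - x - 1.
8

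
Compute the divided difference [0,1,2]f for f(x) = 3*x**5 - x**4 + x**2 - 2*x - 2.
39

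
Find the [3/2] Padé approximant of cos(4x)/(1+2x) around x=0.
(32*x**3/3 - 16*x**2/3 - 2*x + 1)/(1 - 4*x**2/3)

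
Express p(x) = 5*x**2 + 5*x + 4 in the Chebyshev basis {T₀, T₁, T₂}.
(13/2)T₀ + (5)T₁ + (5/2)T₂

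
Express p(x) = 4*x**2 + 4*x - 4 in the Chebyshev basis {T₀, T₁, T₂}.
(-2)T₀ + (4)T₁ + (2)T₂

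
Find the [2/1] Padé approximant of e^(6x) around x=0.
(6*x**2 + 4*x + 1)/(1 - 2*x)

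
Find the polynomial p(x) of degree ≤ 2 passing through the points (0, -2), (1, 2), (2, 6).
4*x - 2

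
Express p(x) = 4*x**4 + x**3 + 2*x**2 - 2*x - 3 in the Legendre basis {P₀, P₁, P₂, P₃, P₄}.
(-23/15)P₀ + (-7/5)P₁ + (76/21)P₂ + (2/5)P₃ + (32/35)P₄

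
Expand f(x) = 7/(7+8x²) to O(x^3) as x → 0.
1 - 8*x**2/7 + O(x**3)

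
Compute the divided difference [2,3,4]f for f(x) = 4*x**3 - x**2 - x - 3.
35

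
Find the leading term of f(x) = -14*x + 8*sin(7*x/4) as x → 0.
-343*x**3/48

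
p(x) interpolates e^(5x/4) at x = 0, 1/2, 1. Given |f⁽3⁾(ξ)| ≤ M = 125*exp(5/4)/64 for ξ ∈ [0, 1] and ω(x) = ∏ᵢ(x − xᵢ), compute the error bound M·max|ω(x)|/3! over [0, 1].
125*sqrt(3)*exp(5/4)/13824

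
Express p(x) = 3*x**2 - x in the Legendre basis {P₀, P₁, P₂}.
P₀ - P₁ + (2)P₂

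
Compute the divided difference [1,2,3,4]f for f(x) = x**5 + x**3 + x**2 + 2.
66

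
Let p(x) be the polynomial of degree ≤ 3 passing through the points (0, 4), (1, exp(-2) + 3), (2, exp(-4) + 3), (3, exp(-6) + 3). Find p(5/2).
(-5*exp(4) + 5 + 15*exp(2) + 49*exp(6))*exp(-6)/16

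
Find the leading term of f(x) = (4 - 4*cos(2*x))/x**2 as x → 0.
8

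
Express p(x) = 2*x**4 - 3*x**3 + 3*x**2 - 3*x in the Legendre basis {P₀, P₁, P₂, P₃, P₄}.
(7/5)P₀ + (-24/5)P₁ + (22/7)P₂ + (-6/5)P₃ + (16/35)P₄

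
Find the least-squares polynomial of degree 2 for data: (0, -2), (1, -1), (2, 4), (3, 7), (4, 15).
-73/35 + (27/35)x + (6/7)x²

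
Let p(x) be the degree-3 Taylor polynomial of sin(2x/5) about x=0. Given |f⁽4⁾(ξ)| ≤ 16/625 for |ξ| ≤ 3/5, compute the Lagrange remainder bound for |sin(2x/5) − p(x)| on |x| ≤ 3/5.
54/390625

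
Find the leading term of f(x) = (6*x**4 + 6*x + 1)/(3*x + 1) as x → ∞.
2*x**3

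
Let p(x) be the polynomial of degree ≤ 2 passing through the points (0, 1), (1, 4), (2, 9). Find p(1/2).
9/4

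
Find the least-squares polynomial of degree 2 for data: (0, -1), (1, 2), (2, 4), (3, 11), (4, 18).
-26/35 + (69/70)x + (13/14)x²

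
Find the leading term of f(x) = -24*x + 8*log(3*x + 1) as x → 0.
-36*x**2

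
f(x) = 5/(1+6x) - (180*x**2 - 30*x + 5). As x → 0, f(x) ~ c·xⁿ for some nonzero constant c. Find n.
3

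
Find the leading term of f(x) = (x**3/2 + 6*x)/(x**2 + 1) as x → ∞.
x/2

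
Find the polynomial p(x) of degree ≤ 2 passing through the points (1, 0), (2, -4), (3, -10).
-x**2 - x + 2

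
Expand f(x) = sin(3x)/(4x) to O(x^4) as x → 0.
3/4 - 9*x**2/8 + O(x**4)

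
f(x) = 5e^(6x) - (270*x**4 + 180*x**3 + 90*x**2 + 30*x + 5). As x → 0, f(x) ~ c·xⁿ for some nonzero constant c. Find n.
5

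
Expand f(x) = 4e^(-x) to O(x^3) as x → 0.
4 - 4*x + 2*x**2 + O(x**3)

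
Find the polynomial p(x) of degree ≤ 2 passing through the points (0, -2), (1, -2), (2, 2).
2*x**2 - 2*x - 2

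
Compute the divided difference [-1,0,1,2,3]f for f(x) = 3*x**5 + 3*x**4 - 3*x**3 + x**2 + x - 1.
18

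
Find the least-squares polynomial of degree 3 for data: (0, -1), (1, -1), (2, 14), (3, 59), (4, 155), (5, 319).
-10/9 + (-31/189)x + (-148/63)x² + (82/27)x³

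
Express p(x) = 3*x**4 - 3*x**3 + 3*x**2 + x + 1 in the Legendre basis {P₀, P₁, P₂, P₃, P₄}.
(13/5)P₀ + (-4/5)P₁ + (26/7)P₂ + (-6/5)P₃ + (24/35)P₄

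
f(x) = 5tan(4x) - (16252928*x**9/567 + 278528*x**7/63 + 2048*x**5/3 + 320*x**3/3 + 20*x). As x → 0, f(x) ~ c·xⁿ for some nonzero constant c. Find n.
11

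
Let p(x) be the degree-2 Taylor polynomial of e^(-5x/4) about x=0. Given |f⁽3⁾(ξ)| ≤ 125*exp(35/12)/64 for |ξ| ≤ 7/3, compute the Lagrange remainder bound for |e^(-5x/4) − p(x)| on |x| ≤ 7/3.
42875*exp(35/12)/10368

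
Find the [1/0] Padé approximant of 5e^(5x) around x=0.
25*x + 5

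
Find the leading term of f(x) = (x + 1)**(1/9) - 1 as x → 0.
x/9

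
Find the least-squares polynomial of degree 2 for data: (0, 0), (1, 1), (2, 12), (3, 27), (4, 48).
-18/35 + (-13/35)x + (22/7)x²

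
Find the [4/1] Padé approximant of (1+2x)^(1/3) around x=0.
(16*x**4/243 - 64*x**3/405 + 8*x**2/15 + 32*x/15 + 1)/(22*x/15 + 1)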